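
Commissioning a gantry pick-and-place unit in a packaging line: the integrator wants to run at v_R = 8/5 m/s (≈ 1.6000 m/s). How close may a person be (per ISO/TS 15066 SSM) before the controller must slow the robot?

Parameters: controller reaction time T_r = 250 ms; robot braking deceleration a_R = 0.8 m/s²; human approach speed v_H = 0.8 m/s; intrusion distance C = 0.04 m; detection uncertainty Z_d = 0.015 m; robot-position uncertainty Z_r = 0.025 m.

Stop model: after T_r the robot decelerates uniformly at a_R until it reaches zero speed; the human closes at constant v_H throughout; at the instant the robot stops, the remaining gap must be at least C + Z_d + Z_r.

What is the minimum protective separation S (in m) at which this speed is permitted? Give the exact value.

S_min = 97/25 m = 3.8800 m

T_s = v_R/a_R = (8/5)/(4/5) = 2.0000 s
robot in T_r: 1.6000·0.2500 = 0.4000 m
robot covers 1.6000·2.0000 − ½·0.8000·2.0000² = 1.6000 m while stopping
human closes 0.8000·2.2500 = 1.8000 m
C+Z_d+Z_r = 0.0400+0.0150+0.0250 = 0.0800 m
S_min ≈ 0.4000+1.6000+1.8000+0.0800  ⇒  S_min = 97/25 m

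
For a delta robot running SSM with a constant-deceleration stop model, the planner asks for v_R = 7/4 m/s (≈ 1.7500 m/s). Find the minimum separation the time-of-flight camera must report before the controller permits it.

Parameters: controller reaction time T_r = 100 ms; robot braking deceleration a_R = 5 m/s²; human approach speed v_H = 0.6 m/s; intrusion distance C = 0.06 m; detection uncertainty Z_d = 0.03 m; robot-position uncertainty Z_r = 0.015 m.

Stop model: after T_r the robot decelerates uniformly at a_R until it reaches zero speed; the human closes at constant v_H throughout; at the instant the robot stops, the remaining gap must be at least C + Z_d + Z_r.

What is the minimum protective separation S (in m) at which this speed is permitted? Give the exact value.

T_s = v_R/a_R = (7/4)/5 = 0.3500 s
robot in T_r: 1.7500·0.1000 = 0.1750 m
robot under decel: 1.7500²/(2·5.0000) = 0.3063 m
person approaches 0.6000·(0.1000+0.3500) = 0.2700 m
C+Z_d+Z_r = 0.0600+0.0300+0.0150 = 0.1050 m
S_min ≈ 0.1750+0.3063+0.2700+0.1050  ⇒  S_min = 137/160 m

S_min = 137/160 m = 0.8562 m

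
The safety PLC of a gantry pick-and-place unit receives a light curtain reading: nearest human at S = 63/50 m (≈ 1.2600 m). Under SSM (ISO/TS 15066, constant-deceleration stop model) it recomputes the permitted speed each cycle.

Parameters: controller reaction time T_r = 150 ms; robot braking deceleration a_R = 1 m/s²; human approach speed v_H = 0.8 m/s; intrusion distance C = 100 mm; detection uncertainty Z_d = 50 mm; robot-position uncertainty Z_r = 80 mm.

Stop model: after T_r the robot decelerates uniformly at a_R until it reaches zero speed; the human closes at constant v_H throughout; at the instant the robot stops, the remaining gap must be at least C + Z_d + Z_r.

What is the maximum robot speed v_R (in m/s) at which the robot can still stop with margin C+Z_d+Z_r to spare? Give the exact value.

quadratic (1/2)·v² + (19/20)·v + (-91/100) = 0
  disc = (19/20)² − 4·(1/2)·(-91/100) = 1089/400 ; √disc = 33/20
  v_R = (−(19/20) + 33/20) / (2·(1/2)) = 7/10 m/s
check:
braking lasts T_s = (7/10)/1 = 0.7000 s
robot in T_r: 0.7000·0.1500 = 0.1050 m
braking distance = 0.7000²/(2·1.0000) = 0.2450 m
human closes 0.8000·0.8500 = 0.6800 m
C+Z_d+Z_r = 0.1000+0.0500+0.0800 = 0.2300 m
sum ≈ 0.1050+0.2450+0.6800+0.2300 ≈ 1.2600 m = S ✓

v_R_max = 7/10 m/s = 0.7000 m/s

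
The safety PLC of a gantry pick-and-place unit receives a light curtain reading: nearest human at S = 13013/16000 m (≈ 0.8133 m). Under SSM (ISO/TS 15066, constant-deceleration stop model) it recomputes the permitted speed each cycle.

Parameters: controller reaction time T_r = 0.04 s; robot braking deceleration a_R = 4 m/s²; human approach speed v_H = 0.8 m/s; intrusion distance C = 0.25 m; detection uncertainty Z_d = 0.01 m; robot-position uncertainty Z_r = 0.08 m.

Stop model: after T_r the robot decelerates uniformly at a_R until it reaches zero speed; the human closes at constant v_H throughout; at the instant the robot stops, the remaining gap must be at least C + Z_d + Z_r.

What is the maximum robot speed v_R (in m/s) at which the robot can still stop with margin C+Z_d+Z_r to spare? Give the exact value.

quadratic (1/8)·v² + (6/25)·v + (-7061/16000) = 0
  disc = (6/25)² − 4·(1/8)·(-7061/16000) = 44521/160000 ; √disc = 211/400
  v_R = (−(6/25) + 211/400) / (2·(1/8)) = 23/20 m/s
check:
stop time T_s = (23/20)/4 = 0.2875 s
robot in T_r: 1.1500·0.0400 = 0.0460 m
robot under decel: 1.1500²/(2·4.0000) = 0.1653 m
person approaches 0.8000·(0.0400+0.2875) = 0.2620 m
residual clearance needed = 0.2500+0.0100+0.0800 = 0.3400 m
sum ≈ 0.0460+0.1653+0.2620+0.3400 ≈ 0.8133 m = S ✓

v_R_max = 23/20 m/s = 1.1500 m/s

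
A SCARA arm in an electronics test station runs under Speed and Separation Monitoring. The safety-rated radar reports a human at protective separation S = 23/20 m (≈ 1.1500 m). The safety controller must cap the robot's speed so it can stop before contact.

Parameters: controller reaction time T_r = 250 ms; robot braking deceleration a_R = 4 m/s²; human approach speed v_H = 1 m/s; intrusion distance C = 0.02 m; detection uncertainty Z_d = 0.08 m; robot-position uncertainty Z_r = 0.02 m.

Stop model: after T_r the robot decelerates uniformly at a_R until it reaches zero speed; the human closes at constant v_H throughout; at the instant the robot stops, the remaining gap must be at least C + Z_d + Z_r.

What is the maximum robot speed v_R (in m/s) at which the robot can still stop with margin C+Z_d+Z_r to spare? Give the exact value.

v_R_max = 6/5 m/s = 1.2000 m/s

quadratic (1/8)·v² + (1/2)·v + (-39/50) = 0
  disc = (1/2)² − 4·(1/8)·(-39/50) = 16/25 ; √disc = 4/5
  v_R = (−(1/2) + 4/5) / (2·(1/8)) = 6/5 m/s
check:
T_s = v_R/a_R = (6/5)/4 = 0.3000 s
reaction-phase robot travel = 1.2000·0.2500 = 0.3000 m
robot under decel: 1.2000²/(2·4.0000) = 0.1800 m
human over T_r+T_s: 1.0000·(0.2500+0.3000) = 0.5500 m
C+Z_d+Z_r = 0.0200+0.0800+0.0200 = 0.1200 m
sum ≈ 0.3000+0.1800+0.5500+0.1200 ≈ 1.1500 m = S ✓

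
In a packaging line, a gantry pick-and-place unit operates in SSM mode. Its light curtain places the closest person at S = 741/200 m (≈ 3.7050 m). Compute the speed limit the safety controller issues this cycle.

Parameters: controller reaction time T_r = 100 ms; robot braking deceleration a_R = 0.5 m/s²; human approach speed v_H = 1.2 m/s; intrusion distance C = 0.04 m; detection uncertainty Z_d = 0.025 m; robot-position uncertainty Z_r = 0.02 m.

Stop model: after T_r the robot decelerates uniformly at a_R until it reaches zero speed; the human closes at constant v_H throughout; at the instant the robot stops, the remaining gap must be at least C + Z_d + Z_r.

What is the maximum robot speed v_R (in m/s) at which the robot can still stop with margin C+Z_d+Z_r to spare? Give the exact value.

at the boundary: (1)·v² + (5/2)·v + (-7/2) = 0
  disc = (5/2)² − 4·(1)·(-7/2) = 81/4 ; √disc = 9/2
  v_R = (−(5/2) + 9/2) / (2·(1)) = 1 m/s
check:
T_s = v_R/a_R = 1/(1/2) = 2.0000 s
reaction-phase robot travel = 1.0000·0.1000 = 0.1000 m
robot covers 1.0000·2.0000 − ½·0.5000·2.0000² = 1.0000 m while stopping
human over T_r+T_s: 1.2000·(0.1000+2.0000) = 2.5200 m
residual clearance needed = 0.0400+0.0250+0.0200 = 0.0850 m
sum ≈ 0.1000+1.0000+2.5200+0.0850 ≈ 3.7050 m = S ✓

v_R_max = 1 m/s = 1.0000 m/s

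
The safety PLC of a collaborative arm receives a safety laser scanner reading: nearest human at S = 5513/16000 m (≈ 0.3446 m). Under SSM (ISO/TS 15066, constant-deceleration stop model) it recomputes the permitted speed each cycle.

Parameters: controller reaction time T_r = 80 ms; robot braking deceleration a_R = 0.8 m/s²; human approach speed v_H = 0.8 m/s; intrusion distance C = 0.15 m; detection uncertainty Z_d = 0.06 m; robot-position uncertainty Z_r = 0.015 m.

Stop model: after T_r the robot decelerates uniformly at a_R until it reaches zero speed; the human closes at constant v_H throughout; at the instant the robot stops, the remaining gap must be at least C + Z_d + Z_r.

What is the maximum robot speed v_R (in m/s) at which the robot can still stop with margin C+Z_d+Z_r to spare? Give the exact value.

collect terms ⇒ (5/8)·v_R² + (27/25)·v_R + (-889/16000) = 0
  disc = (27/25)² − 4·(5/8)·(-889/16000) = 208849/160000 ; √disc = 457/400
  v_R = (−(27/25) + 457/400) / (2·(5/8)) = 1/20 m/s
check:
stop time T_s = (1/20)/(4/5) = 0.0625 s
reaction-phase robot travel = 0.0500·0.0800 = 0.0040 m
robot covers 0.0500·0.0625 − ½·0.8000·0.0625² = 0.0016 m while stopping
human closes 0.8000·0.1425 = 0.1140 m
C+Z_d+Z_r = 0.1500+0.0600+0.0150 = 0.2250 m
sum ≈ 0.0040+0.0016+0.1140+0.2250 ≈ 0.3446 m = S ✓

v_R_max = 1/20 m/s = 0.0500 m/s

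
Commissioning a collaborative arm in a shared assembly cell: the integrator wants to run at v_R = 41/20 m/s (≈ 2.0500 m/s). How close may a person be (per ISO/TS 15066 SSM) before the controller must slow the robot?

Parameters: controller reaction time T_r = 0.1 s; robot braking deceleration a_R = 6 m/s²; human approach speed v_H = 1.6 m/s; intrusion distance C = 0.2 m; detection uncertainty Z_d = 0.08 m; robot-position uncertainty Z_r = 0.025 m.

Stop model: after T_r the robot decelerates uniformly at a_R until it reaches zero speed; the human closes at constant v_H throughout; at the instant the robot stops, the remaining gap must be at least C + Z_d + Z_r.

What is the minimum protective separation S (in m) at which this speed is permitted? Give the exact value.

S_min = 2507/1600 m = 1.5669 m

T_s = v_R/a_R = (41/20)/6 = 0.3417 s
reaction-phase robot travel = 2.0500·0.1000 = 0.2050 m
braking distance = 2.0500²/(2·6.0000) = 0.3502 m
person approaches 1.6000·(0.1000+0.3417) = 0.7067 m
margins: 0.2000+0.0800+0.0250 = 0.3050 m
S_min ≈ 0.2050+0.3502+0.7067+0.3050  ⇒  S_min = 2507/1600 m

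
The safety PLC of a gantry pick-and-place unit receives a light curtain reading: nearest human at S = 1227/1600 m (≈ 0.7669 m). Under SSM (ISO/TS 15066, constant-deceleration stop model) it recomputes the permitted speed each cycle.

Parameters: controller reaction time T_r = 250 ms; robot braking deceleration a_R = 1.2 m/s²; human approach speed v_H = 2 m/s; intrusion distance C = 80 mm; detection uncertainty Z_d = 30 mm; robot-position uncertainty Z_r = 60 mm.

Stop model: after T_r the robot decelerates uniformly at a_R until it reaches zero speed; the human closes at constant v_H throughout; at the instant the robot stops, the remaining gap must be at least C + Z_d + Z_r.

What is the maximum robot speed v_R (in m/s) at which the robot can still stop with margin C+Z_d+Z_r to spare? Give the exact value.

quadratic (5/12)·v² + (23/12)·v + (-31/320) = 0
  disc = (23/12)² − 4·(5/12)·(-31/320) = 2209/576 ; √disc = 47/24
  v_R = (−(23/12) + 47/24) / (2·(5/12)) = 1/20 m/s
check:
T_s = v_R/a_R = (1/20)/(6/5) = 0.0417 s
reaction-phase robot travel = 0.0500·0.2500 = 0.0125 m
robot covers 0.0500·0.0417 − ½·1.2000·0.0417² = 0.0010 m while stopping
person approaches 2.0000·(0.2500+0.0417) = 0.5833 m
margins: 0.0800+0.0300+0.0600 = 0.1700 m
sum ≈ 0.0125+0.0010+0.5833+0.1700 ≈ 0.7669 m = S ✓

v_R_max = 1/20 m/s = 0.0500 m/s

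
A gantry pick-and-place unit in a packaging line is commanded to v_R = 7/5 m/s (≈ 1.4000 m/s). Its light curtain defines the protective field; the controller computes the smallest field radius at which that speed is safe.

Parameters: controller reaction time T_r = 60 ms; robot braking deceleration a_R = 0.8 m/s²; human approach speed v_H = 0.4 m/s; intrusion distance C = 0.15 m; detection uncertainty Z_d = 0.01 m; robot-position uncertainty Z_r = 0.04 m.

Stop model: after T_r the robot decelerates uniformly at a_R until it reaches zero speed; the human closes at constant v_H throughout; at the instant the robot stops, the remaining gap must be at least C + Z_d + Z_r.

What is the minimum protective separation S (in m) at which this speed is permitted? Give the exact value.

S_min = 2233/1000 m = 2.2330 m

stop time T_s = (7/5)/(4/5) = 1.7500 s
reaction-phase robot travel = 1.4000·0.0600 = 0.0840 m
braking distance = 1.4000²/(2·0.8000) = 1.2250 m
person approaches 0.4000·(0.0600+1.7500) = 0.7240 m
C+Z_d+Z_r = 0.1500+0.0100+0.0400 = 0.2000 m
S_min ≈ 0.0840+1.2250+0.7240+0.2000  ⇒  S_min = 2233/1000 m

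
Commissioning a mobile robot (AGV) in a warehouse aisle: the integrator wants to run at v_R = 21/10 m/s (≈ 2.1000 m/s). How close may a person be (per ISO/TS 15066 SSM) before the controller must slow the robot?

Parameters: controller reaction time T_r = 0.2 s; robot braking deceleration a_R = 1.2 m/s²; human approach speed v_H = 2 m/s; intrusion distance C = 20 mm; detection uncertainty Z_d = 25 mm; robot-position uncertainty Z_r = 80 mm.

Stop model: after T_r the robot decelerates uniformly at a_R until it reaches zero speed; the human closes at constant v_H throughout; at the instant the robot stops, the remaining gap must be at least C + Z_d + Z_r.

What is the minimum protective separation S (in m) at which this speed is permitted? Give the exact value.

S_min = 2513/400 m = 6.2825 m

T_s = v_R/a_R = (21/10)/(6/5) = 1.7500 s
robot in T_r: 2.1000·0.2000 = 0.4200 m
braking distance = 2.1000²/(2·1.2000) = 1.8375 m
human closes 2.0000·1.9500 = 3.9000 m
residual clearance needed = 0.0200+0.0250+0.0800 = 0.1250 m
S_min ≈ 0.4200+1.8375+3.9000+0.1250  ⇒  S_min = 2513/400 m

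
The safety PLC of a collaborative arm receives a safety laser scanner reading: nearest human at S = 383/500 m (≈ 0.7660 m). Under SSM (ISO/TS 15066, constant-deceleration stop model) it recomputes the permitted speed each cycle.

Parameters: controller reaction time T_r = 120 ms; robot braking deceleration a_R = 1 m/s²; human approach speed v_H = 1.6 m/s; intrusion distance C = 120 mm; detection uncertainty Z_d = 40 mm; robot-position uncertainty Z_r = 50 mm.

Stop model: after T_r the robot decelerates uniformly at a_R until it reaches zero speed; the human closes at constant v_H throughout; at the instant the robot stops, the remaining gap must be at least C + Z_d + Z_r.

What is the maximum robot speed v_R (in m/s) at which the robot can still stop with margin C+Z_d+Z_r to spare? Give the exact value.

quadratic (1/2)·v² + (43/25)·v + (-91/250) = 0
  disc = (43/25)² − 4·(1/2)·(-91/250) = 2304/625 ; √disc = 48/25
  v_R = (−(43/25) + 48/25) / (2·(1/2)) = 1/5 m/s
check:
braking lasts T_s = (1/5)/1 = 0.2000 s
robot in T_r: 0.2000·0.1200 = 0.0240 m
braking distance = 0.2000²/(2·1.0000) = 0.0200 m
human closes 1.6000·0.3200 = 0.5120 m
margins: 0.1200+0.0400+0.0500 = 0.2100 m
sum ≈ 0.0240+0.0200+0.5120+0.2100 ≈ 0.7660 m = S ✓

v_R_max = 1/5 m/s = 0.2000 m/s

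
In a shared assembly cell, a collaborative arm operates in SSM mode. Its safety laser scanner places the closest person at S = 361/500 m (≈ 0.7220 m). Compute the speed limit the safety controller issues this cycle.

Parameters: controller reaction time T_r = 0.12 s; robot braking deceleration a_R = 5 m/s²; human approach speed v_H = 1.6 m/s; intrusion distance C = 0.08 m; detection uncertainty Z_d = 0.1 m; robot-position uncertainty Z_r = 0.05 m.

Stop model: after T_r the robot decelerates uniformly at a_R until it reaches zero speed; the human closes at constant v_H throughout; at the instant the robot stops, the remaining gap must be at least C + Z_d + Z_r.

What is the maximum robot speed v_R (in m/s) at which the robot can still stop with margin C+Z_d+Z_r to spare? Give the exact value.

v_R_max = 3/5 m/s = 0.6000 m/s

at the boundary: (1/10)·v² + (11/25)·v + (-3/10) = 0
  disc = (11/25)² − 4·(1/10)·(-3/10) = 196/625 ; √disc = 14/25
  v_R = (−(11/25) + 14/25) / (2·(1/10)) = 3/5 m/s
check:
stop time T_s = (3/5)/5 = 0.1200 s
robot in T_r: 0.6000·0.1200 = 0.0720 m
robot covers 0.6000·0.1200 − ½·5.0000·0.1200² = 0.0360 m while stopping
human over T_r+T_s: 1.6000·(0.1200+0.1200) = 0.3840 m
residual clearance needed = 0.0800+0.1000+0.0500 = 0.2300 m
sum ≈ 0.0720+0.0360+0.3840+0.2300 ≈ 0.7220 m = S ✓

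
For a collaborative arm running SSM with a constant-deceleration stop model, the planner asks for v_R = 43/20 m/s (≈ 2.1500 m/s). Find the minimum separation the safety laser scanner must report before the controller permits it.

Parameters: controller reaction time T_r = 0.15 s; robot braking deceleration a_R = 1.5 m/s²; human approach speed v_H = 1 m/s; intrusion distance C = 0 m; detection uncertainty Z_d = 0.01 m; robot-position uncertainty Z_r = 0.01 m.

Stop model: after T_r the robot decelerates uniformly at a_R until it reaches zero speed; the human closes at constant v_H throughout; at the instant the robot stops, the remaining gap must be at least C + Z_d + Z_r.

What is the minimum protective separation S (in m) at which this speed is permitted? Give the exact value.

braking lasts T_s = (43/20)/(3/2) = 1.4333 s
robot covers v_R·T_r = 2.1500·0.1500 = 0.3225 m before braking
robot covers 2.1500·1.4333 − ½·1.5000·1.4333² = 1.5408 m while stopping
human closes 1.0000·1.5833 = 1.5833 m
C+Z_d+Z_r = 0.0000+0.0100+0.0100 = 0.0200 m
S_min ≈ 0.3225+1.5408+1.5833+0.0200  ⇒  S_min = 52/15 m

S_min = 52/15 m = 3.4667 m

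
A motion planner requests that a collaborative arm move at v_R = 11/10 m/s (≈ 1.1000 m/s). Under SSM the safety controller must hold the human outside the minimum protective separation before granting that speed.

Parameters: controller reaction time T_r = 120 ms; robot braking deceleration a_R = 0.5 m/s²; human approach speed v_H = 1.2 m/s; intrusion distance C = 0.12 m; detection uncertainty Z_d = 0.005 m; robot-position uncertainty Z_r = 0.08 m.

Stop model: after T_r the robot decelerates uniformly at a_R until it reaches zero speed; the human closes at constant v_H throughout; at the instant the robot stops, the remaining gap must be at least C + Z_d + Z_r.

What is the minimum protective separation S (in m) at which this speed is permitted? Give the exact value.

S_min = 4331/1000 m = 4.3310 m

stop time T_s = (11/10)/(1/2) = 2.2000 s
robot in T_r: 1.1000·0.1200 = 0.1320 m
braking distance = 1.1000²/(2·0.5000) = 1.2100 m
person approaches 1.2000·(0.1200+2.2000) = 2.7840 m
margins: 0.1200+0.0050+0.0800 = 0.2050 m
S_min ≈ 0.1320+1.2100+2.7840+0.2050  ⇒  S_min = 4331/1000 m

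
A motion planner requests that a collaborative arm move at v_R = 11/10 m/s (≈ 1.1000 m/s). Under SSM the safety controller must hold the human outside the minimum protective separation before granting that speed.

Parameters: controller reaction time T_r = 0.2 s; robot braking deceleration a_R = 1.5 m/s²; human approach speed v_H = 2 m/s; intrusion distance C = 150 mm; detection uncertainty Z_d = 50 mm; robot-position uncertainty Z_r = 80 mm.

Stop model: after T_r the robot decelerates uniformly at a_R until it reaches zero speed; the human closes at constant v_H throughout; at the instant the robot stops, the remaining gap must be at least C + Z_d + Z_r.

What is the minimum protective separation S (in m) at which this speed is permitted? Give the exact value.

braking lasts T_s = (11/10)/(3/2) = 0.7333 s
reaction-phase robot travel = 1.1000·0.2000 = 0.2200 m
robot under decel: 1.1000²/(2·1.5000) = 0.4033 m
person approaches 2.0000·(0.2000+0.7333) = 1.8667 m
C+Z_d+Z_r = 0.1500+0.0500+0.0800 = 0.2800 m
S_min ≈ 0.2200+0.4033+1.8667+0.2800  ⇒  S_min = 277/100 m

S_min = 277/100 m = 2.7700 m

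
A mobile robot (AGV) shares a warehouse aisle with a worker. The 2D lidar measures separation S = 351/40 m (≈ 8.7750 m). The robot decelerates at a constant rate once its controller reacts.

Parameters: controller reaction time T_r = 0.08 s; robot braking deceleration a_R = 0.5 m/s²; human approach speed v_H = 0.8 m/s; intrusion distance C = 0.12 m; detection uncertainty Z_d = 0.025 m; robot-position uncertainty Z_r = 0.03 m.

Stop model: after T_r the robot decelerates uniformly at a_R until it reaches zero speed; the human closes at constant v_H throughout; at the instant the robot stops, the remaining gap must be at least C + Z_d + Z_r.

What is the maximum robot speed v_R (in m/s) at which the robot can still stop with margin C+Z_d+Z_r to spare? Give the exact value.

v_R_max = 11/5 m/s = 2.2000 m/s

at the boundary: (1)·v² + (42/25)·v + (-1067/125) = 0
  disc = (42/25)² − 4·(1)·(-1067/125) = 23104/625 ; √disc = 152/25
  v_R = (−(42/25) + 152/25) / (2·(1)) = 11/5 m/s
check:
braking lasts T_s = (11/5)/(1/2) = 4.4000 s
reaction-phase robot travel = 2.2000·0.0800 = 0.1760 m
robot covers 2.2000·4.4000 − ½·0.5000·4.4000² = 4.8400 m while stopping
human closes 0.8000·4.4800 = 3.5840 m
C+Z_d+Z_r = 0.1200+0.0250+0.0300 = 0.1750 m
sum ≈ 0.1760+4.8400+3.5840+0.1750 ≈ 8.7750 m = S ✓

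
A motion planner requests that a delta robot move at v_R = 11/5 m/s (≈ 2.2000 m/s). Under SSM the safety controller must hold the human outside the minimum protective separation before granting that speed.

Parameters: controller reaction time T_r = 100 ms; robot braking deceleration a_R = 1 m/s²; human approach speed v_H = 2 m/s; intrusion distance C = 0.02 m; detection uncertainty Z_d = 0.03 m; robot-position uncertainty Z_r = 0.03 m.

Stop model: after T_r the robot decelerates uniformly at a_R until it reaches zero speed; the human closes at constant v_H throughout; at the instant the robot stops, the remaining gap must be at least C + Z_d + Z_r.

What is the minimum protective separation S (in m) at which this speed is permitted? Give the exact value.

braking lasts T_s = (11/5)/1 = 2.2000 s
robot in T_r: 2.2000·0.1000 = 0.2200 m
braking distance = 2.2000²/(2·1.0000) = 2.4200 m
human closes 2.0000·2.3000 = 4.6000 m
margins: 0.0200+0.0300+0.0300 = 0.0800 m
S_min ≈ 0.2200+2.4200+4.6000+0.0800  ⇒  S_min = 183/25 m

S_min = 183/25 m = 7.3200 m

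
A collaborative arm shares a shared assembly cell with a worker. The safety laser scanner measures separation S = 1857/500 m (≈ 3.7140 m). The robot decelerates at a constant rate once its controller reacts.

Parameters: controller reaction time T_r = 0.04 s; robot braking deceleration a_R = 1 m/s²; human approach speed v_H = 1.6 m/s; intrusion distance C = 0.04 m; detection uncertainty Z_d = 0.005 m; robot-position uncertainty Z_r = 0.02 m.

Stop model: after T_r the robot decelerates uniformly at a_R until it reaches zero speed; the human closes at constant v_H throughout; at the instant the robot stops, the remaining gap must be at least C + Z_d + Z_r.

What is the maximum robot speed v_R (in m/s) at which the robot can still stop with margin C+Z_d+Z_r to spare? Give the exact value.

collect terms ⇒ (1/2)·v_R² + (41/25)·v_R + (-717/200) = 0
  disc = (41/25)² − 4·(1/2)·(-717/200) = 24649/2500 ; √disc = 157/50
  v_R = (−(41/25) + 157/50) / (2·(1/2)) = 3/2 m/s
check:
braking lasts T_s = (3/2)/1 = 1.5000 s
reaction-phase robot travel = 1.5000·0.0400 = 0.0600 m
robot covers 1.5000·1.5000 − ½·1.0000·1.5000² = 1.1250 m while stopping
human closes 1.6000·1.5400 = 2.4640 m
residual clearance needed = 0.0400+0.0050+0.0200 = 0.0650 m
sum ≈ 0.0600+1.1250+2.4640+0.0650 ≈ 3.7140 m = S ✓

v_R_max = 3/2 m/s = 1.5000 m/s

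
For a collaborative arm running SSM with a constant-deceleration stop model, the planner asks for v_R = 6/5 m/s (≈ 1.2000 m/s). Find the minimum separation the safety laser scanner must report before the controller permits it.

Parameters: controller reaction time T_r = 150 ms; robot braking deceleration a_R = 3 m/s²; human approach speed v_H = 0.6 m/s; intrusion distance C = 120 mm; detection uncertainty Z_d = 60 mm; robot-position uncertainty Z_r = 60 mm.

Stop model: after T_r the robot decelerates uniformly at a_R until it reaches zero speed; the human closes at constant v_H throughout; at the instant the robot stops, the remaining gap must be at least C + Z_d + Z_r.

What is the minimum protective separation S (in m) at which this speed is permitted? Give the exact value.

S_min = 99/100 m = 0.9900 m

stop time T_s = (6/5)/3 = 0.4000 s
robot covers v_R·T_r = 1.2000·0.1500 = 0.1800 m before braking
robot under decel: 1.2000²/(2·3.0000) = 0.2400 m
human closes 0.6000·0.5500 = 0.3300 m
margins: 0.1200+0.0600+0.0600 = 0.2400 m
S_min ≈ 0.1800+0.2400+0.3300+0.2400  ⇒  S_min = 99/100 m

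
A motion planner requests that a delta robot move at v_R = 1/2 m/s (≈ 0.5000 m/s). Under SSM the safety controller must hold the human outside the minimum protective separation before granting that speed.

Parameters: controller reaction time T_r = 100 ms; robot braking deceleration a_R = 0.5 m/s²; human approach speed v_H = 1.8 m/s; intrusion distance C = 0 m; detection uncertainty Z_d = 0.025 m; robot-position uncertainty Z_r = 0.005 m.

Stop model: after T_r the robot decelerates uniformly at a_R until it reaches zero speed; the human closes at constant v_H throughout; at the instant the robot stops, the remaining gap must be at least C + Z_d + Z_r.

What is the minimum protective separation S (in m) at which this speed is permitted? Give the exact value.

T_s = v_R/a_R = (1/2)/(1/2) = 1.0000 s
reaction-phase robot travel = 0.5000·0.1000 = 0.0500 m
robot covers 0.5000·1.0000 − ½·0.5000·1.0000² = 0.2500 m while stopping
human over T_r+T_s: 1.8000·(0.1000+1.0000) = 1.9800 m
margins: 0.0000+0.0250+0.0050 = 0.0300 m
S_min ≈ 0.0500+0.2500+1.9800+0.0300  ⇒  S_min = 231/100 m

S_min = 231/100 m = 2.3100 m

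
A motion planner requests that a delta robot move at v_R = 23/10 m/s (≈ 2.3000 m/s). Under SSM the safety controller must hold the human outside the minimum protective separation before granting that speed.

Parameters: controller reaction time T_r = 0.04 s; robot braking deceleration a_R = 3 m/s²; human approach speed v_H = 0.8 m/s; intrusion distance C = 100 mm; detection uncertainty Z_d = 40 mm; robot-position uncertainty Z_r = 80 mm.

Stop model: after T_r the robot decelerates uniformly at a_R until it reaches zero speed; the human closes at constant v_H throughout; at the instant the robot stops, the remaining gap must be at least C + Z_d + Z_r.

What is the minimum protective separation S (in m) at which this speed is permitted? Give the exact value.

T_s = v_R/a_R = (23/10)/3 = 0.7667 s
robot covers v_R·T_r = 2.3000·0.0400 = 0.0920 m before braking
braking distance = 2.3000²/(2·3.0000) = 0.8817 m
human over T_r+T_s: 0.8000·(0.0400+0.7667) = 0.6453 m
margins: 0.1000+0.0400+0.0800 = 0.2200 m
S_min ≈ 0.0920+0.8817+0.6453+0.2200  ⇒  S_min = 1839/1000 m

S_min = 1839/1000 m = 1.8390 m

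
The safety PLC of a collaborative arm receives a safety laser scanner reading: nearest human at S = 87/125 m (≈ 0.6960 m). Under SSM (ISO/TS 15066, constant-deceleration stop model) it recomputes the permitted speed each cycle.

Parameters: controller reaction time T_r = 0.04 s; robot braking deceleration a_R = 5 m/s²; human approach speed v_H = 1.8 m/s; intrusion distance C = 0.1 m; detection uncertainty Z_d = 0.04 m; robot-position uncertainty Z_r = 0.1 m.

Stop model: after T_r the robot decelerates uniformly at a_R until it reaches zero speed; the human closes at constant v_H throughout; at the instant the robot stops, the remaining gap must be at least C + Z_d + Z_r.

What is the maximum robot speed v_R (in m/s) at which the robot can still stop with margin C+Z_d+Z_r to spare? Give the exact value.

v_R_max = 4/5 m/s = 0.8000 m/s

at the boundary: (1/10)·v² + (2/5)·v + (-48/125) = 0
  disc = (2/5)² − 4·(1/10)·(-48/125) = 196/625 ; √disc = 14/25
  v_R = (−(2/5) + 14/25) / (2·(1/10)) = 4/5 m/s
check:
braking lasts T_s = (4/5)/5 = 0.1600 s
reaction-phase robot travel = 0.8000·0.0400 = 0.0320 m
robot under decel: 0.8000²/(2·5.0000) = 0.0640 m
person approaches 1.8000·(0.0400+0.1600) = 0.3600 m
residual clearance needed = 0.1000+0.0400+0.1000 = 0.2400 m
sum ≈ 0.0320+0.0640+0.3600+0.2400 ≈ 0.6960 m = S ✓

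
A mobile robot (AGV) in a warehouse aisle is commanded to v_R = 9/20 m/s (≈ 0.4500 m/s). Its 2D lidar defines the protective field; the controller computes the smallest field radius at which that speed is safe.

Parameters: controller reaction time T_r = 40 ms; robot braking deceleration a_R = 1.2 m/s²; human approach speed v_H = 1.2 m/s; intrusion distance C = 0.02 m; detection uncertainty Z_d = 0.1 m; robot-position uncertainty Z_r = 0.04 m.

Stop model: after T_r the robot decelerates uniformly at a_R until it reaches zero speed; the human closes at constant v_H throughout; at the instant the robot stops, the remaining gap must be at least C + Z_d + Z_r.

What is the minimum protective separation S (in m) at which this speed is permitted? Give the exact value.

S_min = 6083/8000 m = 0.7604 m

T_s = v_R/a_R = (9/20)/(6/5) = 0.3750 s
robot covers v_R·T_r = 0.4500·0.0400 = 0.0180 m before braking
robot under decel: 0.4500²/(2·1.2000) = 0.0844 m
person approaches 1.2000·(0.0400+0.3750) = 0.4980 m
C+Z_d+Z_r = 0.0200+0.1000+0.0400 = 0.1600 m
S_min ≈ 0.0180+0.0844+0.4980+0.1600  ⇒  S_min = 6083/8000 m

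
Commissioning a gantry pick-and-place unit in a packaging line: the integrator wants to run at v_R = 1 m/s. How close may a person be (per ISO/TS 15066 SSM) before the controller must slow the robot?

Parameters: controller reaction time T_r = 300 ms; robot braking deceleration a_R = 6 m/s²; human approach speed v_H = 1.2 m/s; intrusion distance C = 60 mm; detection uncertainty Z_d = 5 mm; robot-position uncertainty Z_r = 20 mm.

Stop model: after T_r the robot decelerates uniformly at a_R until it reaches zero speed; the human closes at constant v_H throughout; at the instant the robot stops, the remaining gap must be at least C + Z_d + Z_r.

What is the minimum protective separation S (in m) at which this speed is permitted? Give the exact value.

S_min = 617/600 m = 1.0283 m

T_s = v_R/a_R = 1/6 = 0.1667 s
reaction-phase robot travel = 1.0000·0.3000 = 0.3000 m
robot under decel: 1.0000²/(2·6.0000) = 0.0833 m
human closes 1.2000·0.4667 = 0.5600 m
margins: 0.0600+0.0050+0.0200 = 0.0850 m
S_min ≈ 0.3000+0.0833+0.5600+0.0850  ⇒  S_min = 617/600 m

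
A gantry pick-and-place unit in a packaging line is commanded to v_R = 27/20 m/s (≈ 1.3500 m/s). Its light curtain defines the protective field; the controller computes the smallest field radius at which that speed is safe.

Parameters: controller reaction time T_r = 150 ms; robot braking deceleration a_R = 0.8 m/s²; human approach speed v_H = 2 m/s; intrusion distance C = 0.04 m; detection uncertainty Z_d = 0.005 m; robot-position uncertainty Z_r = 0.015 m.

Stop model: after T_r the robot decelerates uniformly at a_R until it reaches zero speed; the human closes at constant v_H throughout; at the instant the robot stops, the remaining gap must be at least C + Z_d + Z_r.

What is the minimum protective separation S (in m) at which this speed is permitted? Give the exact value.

S_min = 3249/640 m = 5.0766 m

T_s = v_R/a_R = (27/20)/(4/5) = 1.6875 s
robot in T_r: 1.3500·0.1500 = 0.2025 m
braking distance = 1.3500²/(2·0.8000) = 1.1391 m
person approaches 2.0000·(0.1500+1.6875) = 3.6750 m
margins: 0.0400+0.0050+0.0150 = 0.0600 m
S_min ≈ 0.2025+1.1391+3.6750+0.0600  ⇒  S_min = 3249/640 m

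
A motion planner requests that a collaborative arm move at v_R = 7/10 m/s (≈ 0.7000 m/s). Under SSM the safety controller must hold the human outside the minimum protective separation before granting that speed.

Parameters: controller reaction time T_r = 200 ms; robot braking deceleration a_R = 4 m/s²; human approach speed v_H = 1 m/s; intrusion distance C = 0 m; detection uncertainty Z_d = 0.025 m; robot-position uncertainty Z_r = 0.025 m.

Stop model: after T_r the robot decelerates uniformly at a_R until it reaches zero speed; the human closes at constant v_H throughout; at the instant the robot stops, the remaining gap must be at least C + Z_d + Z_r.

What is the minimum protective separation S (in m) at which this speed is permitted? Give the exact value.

T_s = v_R/a_R = (7/10)/4 = 0.1750 s
robot in T_r: 0.7000·0.2000 = 0.1400 m
robot covers 0.7000·0.1750 − ½·4.0000·0.1750² = 0.0612 m while stopping
human over T_r+T_s: 1.0000·(0.2000+0.1750) = 0.3750 m
C+Z_d+Z_r = 0.0000+0.0250+0.0250 = 0.0500 m
S_min ≈ 0.1400+0.0612+0.3750+0.0500  ⇒  S_min = 501/800 m

S_min = 501/800 m = 0.6262 m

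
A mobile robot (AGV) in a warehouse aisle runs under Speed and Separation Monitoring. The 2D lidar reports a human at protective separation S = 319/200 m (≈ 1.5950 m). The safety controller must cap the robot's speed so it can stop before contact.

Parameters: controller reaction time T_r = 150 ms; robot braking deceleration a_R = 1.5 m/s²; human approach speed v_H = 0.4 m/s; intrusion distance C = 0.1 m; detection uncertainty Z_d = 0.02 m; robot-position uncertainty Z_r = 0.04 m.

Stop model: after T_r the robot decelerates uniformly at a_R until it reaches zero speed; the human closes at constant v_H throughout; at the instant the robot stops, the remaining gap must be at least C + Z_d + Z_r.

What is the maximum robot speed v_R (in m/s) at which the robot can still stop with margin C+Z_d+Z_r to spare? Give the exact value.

at the boundary: (1/3)·v² + (5/12)·v + (-11/8) = 0
  disc = (5/12)² − 4·(1/3)·(-11/8) = 289/144 ; √disc = 17/12
  v_R = (−(5/12) + 17/12) / (2·(1/3)) = 3/2 m/s
check:
stop time T_s = (3/2)/(3/2) = 1.0000 s
robot covers v_R·T_r = 1.5000·0.1500 = 0.2250 m before braking
robot under decel: 1.5000²/(2·1.5000) = 0.7500 m
human over T_r+T_s: 0.4000·(0.1500+1.0000) = 0.4600 m
C+Z_d+Z_r = 0.1000+0.0200+0.0400 = 0.1600 m
sum ≈ 0.2250+0.7500+0.4600+0.1600 ≈ 1.5950 m = S ✓

v_R_max = 3/2 m/s = 1.5000 m/s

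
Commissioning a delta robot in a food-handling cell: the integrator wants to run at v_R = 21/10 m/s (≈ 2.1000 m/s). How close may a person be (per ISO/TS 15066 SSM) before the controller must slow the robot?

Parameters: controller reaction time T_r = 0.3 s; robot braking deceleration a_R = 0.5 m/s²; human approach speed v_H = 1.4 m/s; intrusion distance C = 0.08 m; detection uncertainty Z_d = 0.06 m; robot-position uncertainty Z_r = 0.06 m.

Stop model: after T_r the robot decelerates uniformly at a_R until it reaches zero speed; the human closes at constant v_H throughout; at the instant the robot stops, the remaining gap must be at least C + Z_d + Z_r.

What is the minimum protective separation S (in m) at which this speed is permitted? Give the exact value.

stop time T_s = (21/10)/(1/2) = 4.2000 s
reaction-phase robot travel = 2.1000·0.3000 = 0.6300 m
robot under decel: 2.1000²/(2·0.5000) = 4.4100 m
human over T_r+T_s: 1.4000·(0.3000+4.2000) = 6.3000 m
C+Z_d+Z_r = 0.0800+0.0600+0.0600 = 0.2000 m
S_min ≈ 0.6300+4.4100+6.3000+0.2000  ⇒  S_min = 577/50 m

S_min = 577/50 m = 11.5400 m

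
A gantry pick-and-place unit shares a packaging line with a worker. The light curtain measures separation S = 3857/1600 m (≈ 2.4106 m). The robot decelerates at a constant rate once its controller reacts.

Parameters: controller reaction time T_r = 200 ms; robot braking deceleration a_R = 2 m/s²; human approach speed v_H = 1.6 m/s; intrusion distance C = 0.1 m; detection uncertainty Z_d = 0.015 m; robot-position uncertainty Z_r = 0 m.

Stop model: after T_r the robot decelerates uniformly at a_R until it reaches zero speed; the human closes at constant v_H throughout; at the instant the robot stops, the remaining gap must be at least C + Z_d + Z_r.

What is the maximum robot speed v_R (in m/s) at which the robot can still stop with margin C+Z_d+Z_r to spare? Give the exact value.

v_R_max = 29/20 m/s = 1.4500 m/s

collect terms ⇒ (1/4)·v_R² + (1)·v_R + (-3161/1600) = 0
  disc = (1)² − 4·(1/4)·(-3161/1600) = 4761/1600 ; √disc = 69/40
  v_R = (−(1) + 69/40) / (2·(1/4)) = 29/20 m/s
check:
braking lasts T_s = (29/20)/2 = 0.7250 s
reaction-phase robot travel = 1.4500·0.2000 = 0.2900 m
robot under decel: 1.4500²/(2·2.0000) = 0.5256 m
human over T_r+T_s: 1.6000·(0.2000+0.7250) = 1.4800 m
residual clearance needed = 0.1000+0.0150+0.0000 = 0.1150 m
sum ≈ 0.2900+0.5256+1.4800+0.1150 ≈ 2.4106 m = S ✓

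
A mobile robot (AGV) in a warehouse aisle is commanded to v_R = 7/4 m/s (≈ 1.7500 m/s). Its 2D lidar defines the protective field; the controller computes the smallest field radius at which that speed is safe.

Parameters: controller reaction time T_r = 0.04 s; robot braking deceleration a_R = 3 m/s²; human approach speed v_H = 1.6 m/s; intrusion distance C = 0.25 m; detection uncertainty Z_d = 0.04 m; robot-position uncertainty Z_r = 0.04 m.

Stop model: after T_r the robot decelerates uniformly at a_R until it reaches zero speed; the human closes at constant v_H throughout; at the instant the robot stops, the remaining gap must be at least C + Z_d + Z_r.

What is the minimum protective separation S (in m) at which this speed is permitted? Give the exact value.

stop time T_s = (7/4)/3 = 0.5833 s
robot covers v_R·T_r = 1.7500·0.0400 = 0.0700 m before braking
braking distance = 1.7500²/(2·3.0000) = 0.5104 m
human over T_r+T_s: 1.6000·(0.0400+0.5833) = 0.9973 m
residual clearance needed = 0.2500+0.0400+0.0400 = 0.3300 m
S_min ≈ 0.0700+0.5104+0.9973+0.3300  ⇒  S_min = 7631/4000 m

S_min = 7631/4000 m = 1.9078 m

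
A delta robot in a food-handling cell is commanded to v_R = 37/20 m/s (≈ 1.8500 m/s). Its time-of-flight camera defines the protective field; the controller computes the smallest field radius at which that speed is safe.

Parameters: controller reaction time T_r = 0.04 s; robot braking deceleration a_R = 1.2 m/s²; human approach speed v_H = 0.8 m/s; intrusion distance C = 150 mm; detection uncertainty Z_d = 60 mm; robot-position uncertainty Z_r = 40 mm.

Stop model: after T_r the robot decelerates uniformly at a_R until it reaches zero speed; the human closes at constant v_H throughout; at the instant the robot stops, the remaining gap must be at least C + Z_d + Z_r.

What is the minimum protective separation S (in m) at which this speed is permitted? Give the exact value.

S_min = 24123/8000 m = 3.0154 m

T_s = v_R/a_R = (37/20)/(6/5) = 1.5417 s
robot in T_r: 1.8500·0.0400 = 0.0740 m
robot under decel: 1.8500²/(2·1.2000) = 1.4260 m
human closes 0.8000·1.5817 = 1.2653 m
margins: 0.1500+0.0600+0.0400 = 0.2500 m
S_min ≈ 0.0740+1.4260+1.2653+0.2500  ⇒  S_min = 24123/8000 m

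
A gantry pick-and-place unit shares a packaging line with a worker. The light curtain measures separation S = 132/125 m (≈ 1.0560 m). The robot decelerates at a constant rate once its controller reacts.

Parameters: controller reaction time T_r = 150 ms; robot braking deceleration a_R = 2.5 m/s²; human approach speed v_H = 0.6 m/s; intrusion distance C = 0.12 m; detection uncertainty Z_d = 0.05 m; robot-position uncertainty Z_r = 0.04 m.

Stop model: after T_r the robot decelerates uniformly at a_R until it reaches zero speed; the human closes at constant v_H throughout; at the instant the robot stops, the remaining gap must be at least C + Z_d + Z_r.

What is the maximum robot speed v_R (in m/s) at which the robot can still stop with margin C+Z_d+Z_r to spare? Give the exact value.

v_R_max = 6/5 m/s = 1.2000 m/s

quadratic (1/5)·v² + (39/100)·v + (-189/250) = 0
  disc = (39/100)² − 4·(1/5)·(-189/250) = 7569/10000 ; √disc = 87/100
  v_R = (−(39/100) + 87/100) / (2·(1/5)) = 6/5 m/s
check:
stop time T_s = (6/5)/(5/2) = 0.4800 s
robot in T_r: 1.2000·0.1500 = 0.1800 m
robot under decel: 1.2000²/(2·2.5000) = 0.2880 m
human over T_r+T_s: 0.6000·(0.1500+0.4800) = 0.3780 m
residual clearance needed = 0.1200+0.0500+0.0400 = 0.2100 m
sum ≈ 0.1800+0.2880+0.3780+0.2100 ≈ 1.0560 m = S ✓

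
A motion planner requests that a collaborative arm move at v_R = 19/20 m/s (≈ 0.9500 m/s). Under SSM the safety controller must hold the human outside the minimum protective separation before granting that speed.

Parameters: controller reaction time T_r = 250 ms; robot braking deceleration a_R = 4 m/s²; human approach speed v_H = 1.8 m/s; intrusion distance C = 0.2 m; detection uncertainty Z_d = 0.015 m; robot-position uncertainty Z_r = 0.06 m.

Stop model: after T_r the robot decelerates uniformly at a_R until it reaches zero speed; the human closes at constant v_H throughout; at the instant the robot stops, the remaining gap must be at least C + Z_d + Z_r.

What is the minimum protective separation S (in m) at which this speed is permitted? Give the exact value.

stop time T_s = (19/20)/4 = 0.2375 s
robot covers v_R·T_r = 0.9500·0.2500 = 0.2375 m before braking
braking distance = 0.9500²/(2·4.0000) = 0.1128 m
human closes 1.8000·0.4875 = 0.8775 m
C+Z_d+Z_r = 0.2000+0.0150+0.0600 = 0.2750 m
S_min ≈ 0.2375+0.1128+0.8775+0.2750  ⇒  S_min = 4809/3200 m

S_min = 4809/3200 m = 1.5028 m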